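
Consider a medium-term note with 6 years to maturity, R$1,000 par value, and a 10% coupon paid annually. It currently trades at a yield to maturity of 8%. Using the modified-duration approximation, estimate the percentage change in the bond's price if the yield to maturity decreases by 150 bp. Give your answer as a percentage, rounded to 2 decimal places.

+6.73%

Periodic yield y = 0.08. Modified duration first:
  t   CF        PV=CF/(1+0.08)^t    t·PV
  1       100.00        92.5926        92.5926
  2       100.00        85.7339       171.4678
  3       100.00        79.3832       238.1497
  4       100.00        73.5030       294.0119
  5       100.00        68.0583       340.2916
  6     1,100.00       693.1866     4,159.1195
  Σ                  1,092.4576     5,295.6331
P = 1,092.4576; D_Mac = 4.84745 yrs; D_mod = 4.84745/(1+0.08) = 4.48838 yrs.
ΔP/P ≈ -D_mod · Δy = -4.48838 × (-0.015) = +0.067326 = +6.7326%.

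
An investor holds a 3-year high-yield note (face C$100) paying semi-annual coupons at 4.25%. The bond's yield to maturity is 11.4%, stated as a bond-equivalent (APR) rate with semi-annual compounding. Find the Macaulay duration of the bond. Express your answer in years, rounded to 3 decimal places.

2.829 years

Periodic yield y = 0.057. Discount each cash flow and weight by its period:
  t   CF        PV=CF/(1+0.057)^t    t·PV
  1        2.125         2.0104         2.0104
  2        2.125         1.9020         3.8040
  3        2.125         1.7994         5.3983
  4        2.125         1.7024         6.8096
  5        2.125         1.6106         8.0529
  6      102.125        73.2288       439.3730
  Σ                     82.2536       465.4482
Price P = Σ PV = 82.2536.
Macaulay duration = Σ(t·PV) / P = 465.4482 / 82.2536 = 5.65869 half-year periods.
In years: 5.65869 / 2 = 2.82935 years.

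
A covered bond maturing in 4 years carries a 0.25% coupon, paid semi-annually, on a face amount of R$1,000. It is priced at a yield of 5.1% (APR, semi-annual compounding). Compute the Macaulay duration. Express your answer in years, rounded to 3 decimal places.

Periodic yield y = 0.0255. Discount each cash flow and weight by its period:
  t   CF        PV=CF/(1+0.0255)^t    t·PV
  1         1.25         1.2189         1.2189
  2         1.25         1.1886         2.3772
  3         1.25         1.1591         3.4772
  4         1.25         1.1302         4.5209
  5         1.25         1.1021         5.5106
  6         1.25         1.0747         6.4483
  7         1.25         1.0480         7.3360
  8     1,001.25       818.5726     6,548.5809
  Σ                    826.4943     6,579.4701
Price P = Σ PV = 826.4943.
Macaulay duration = Σ(t·PV) / P = 6,579.4701 / 826.4943 = 7.96070 half-year periods.
In years: 7.96070 / 2 = 3.98035 years.

3.980 years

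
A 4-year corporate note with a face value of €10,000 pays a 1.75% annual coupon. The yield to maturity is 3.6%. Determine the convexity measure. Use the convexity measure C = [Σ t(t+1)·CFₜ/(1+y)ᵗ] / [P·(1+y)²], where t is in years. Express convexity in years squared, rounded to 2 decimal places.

17.98

With y = 0.036:
  t   CF        PV=CF/(1+0.036)^t    t·PV        t(t+1)·PV
  1       175.00       168.9189       168.9189         337.8378
  2       175.00       163.0491       326.0983         978.2949
  3       175.00       157.3833       472.1500       1,888.6002
  4    10,175.00     8,832.7390    35,330.9559     176,654.7795
  Σ                  9,322.0904    36,298.1232     179,859.5124
P = 9,322.0904.
Convexity = Σ t(t+1)·PV / [P·(1+y)²] = 179,859.5124 / (9,322.0904 × 1.073296) = 17.97631.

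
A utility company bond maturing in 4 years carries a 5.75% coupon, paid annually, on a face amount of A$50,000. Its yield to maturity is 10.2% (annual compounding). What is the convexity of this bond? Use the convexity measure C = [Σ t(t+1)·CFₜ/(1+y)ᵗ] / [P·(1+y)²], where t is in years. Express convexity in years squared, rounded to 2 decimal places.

14.60

With y = 0.102:
  t   CF        PV=CF/(1+0.102)^t    t·PV        t(t+1)·PV
  1     2,875.00     2,608.8929     2,608.8929       5,217.7858
  2     2,875.00     2,367.4164     4,734.8329      14,204.4987
  3     2,875.00     2,148.2908     6,444.8724      25,779.4894
  4    52,875.00    35,852.8763   143,411.5051     717,057.5254
  Σ                 42,977.4764   157,200.1032     762,259.2993
P = 42,977.4764.
Convexity = Σ t(t+1)·PV / [P·(1+y)²] = 762,259.2993 / (42,977.4764 × 1.214404) = 14.60490.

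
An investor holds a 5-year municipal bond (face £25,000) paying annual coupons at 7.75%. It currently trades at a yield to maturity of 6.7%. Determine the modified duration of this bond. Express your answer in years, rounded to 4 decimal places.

Periodic yield y = 0.067. First find Macaulay duration:
  t   CF        PV=CF/(1+0.067)^t    t·PV
  1     1,937.50     1,815.8388     1,815.8388
  2     1,937.50     1,701.8171     3,403.6341
  3     1,937.50     1,594.9551     4,784.8652
  4     1,937.50     1,494.8033     5,979.2130
  5    26,937.50    19,477.5887    97,387.9434
  Σ                 26,085.0029   113,371.4945
P = 26,085.0029; Macaulay duration = 113,371.4945 / 26,085.0029 = 4.34623 years.
Modified duration = D_Mac / (1 + y) = 4.34623 / 1.067 = 4.07332 years.

4.0733 years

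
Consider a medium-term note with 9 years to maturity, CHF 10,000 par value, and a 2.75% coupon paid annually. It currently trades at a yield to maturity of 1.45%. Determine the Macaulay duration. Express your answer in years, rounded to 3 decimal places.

Periodic yield y = 0.0145. Discount each cash flow and weight by its year:
  t   CF        PV=CF/(1+0.0145)^t    t·PV
  1       275.00       271.0695       271.0695
  2       275.00       267.1952       534.3903
  3       275.00       263.3762       790.1286
  4       275.00       259.6118     1,038.4473
  5       275.00       255.9013     1,279.5063
  6       275.00       252.2437     1,513.4624
  7       275.00       248.6385     1,740.4693
  8       275.00       245.0847     1,960.6780
  9    10,275.00     9,026.3749    81,237.3742
  Σ                 11,089.4958    90,365.5261
Price P = Σ PV = 11,089.4958.
Macaulay duration = Σ(t·PV) / P = 90,365.5261 / 11,089.4958 = 8.14875 years.

8.149 years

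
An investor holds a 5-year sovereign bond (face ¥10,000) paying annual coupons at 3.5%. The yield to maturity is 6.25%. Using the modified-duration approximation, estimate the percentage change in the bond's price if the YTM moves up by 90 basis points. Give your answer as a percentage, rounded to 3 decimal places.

Periodic yield y = 0.0625. Modified duration first:
  t   CF        PV=CF/(1+0.0625)^t    t·PV
  1       350.00       329.4118       329.4118
  2       350.00       310.0346       620.0692
  3       350.00       291.7973       875.3918
  4       350.00       274.6327     1,098.5309
  5    10,350.00     7,643.5596    38,217.7980
  Σ                  8,849.4360    41,141.2017
P = 8,849.4360; D_Mac = 4.64902 yrs; D_mod = 4.64902/(1+0.0625) = 4.37555 yrs.
ΔP/P ≈ -D_mod · Δy = -4.37555 × (+0.009) = -0.039380 = -3.9380%.

-3.938%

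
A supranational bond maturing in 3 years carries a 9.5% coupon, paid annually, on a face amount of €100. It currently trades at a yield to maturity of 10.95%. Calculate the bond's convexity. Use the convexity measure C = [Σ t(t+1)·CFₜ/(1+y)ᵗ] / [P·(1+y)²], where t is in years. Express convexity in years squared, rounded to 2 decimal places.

With y = 0.1095:
  t   CF        PV=CF/(1+0.1095)^t    t·PV        t(t+1)·PV
  1         9.50         8.5624         8.5624          17.1248
  2         9.50         7.7174        15.4347          46.3042
  3       109.50        80.1738       240.5213         962.0850
  Σ                     96.4535       264.5184       1,025.5140
P = 96.4535.
Convexity = Σ t(t+1)·PV / [P·(1+y)²] = 1,025.5140 / (96.4535 × 1.230990) = 8.63712.

8.64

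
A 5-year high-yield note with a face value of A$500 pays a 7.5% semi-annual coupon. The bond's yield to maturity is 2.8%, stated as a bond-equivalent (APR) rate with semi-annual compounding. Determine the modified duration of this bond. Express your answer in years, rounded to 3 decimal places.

Periodic yield y = 0.014. First find Macaulay duration:
  t   CF        PV=CF/(1+0.014)^t    t·PV
  1        18.75        18.4911        18.4911
  2        18.75        18.2358        36.4716
  3        18.75        17.9840        53.9521
  4        18.75        17.7357        70.9430
  5        18.75        17.4909        87.4544
  6        18.75        17.2494       103.4963
  7        18.75        17.0112       119.0786
  8        18.75        16.7764       134.2108
  9        18.75        16.5447       148.9026
  10      518.75       451.4177     4,514.1768
  Σ                    608.9370     5,287.1773
P = 608.9370; Macaulay duration = 5,287.1773 / 608.9370 = 8.68263 half-year periods = 4.34132 years.
Modified duration = D_Mac / (1 + y) = 4.34132 / 1.014 = 4.28138 years.

4.281 years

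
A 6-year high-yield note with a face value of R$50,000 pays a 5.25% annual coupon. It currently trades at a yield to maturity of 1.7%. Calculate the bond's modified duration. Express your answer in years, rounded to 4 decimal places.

Periodic yield y = 0.017. First find Macaulay duration:
  t   CF        PV=CF/(1+0.017)^t    t·PV
  1     2,625.00     2,581.1209     2,581.1209
  2     2,625.00     2,537.9754     5,075.9507
  3     2,625.00     2,495.5510     7,486.6530
  4     2,625.00     2,453.8358     9,815.3431
  5     2,625.00     2,412.8179    12,064.0894
  6    52,625.00    47,562.6881   285,376.1284
  Σ                 60,043.9890   322,399.2856
P = 60,043.9890; Macaulay duration = 322,399.2856 / 60,043.9890 = 5.36938 years.
Modified duration = D_Mac / (1 + y) = 5.36938 / 1.017 = 5.27963 years.

5.2796 years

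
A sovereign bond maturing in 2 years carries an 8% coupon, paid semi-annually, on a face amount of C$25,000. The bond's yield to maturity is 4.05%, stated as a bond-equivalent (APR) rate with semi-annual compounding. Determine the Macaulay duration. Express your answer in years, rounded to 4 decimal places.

1.8920 years

Periodic yield y = 0.02025. Discount each cash flow and weight by its period:
  t   CF        PV=CF/(1+0.02025)^t    t·PV
  1     1,000.00       980.1519       980.1519
  2     1,000.00       960.6978     1,921.3956
  3     1,000.00       941.6298     2,824.8894
  4    26,000.00    23,996.4465    95,985.7860
  Σ                 26,878.9260   101,712.2229
Price P = Σ PV = 26,878.9260.
Macaulay duration = Σ(t·PV) / P = 101,712.2229 / 26,878.9260 = 3.78409 half-year periods.
In years: 3.78409 / 2 = 1.89204 years.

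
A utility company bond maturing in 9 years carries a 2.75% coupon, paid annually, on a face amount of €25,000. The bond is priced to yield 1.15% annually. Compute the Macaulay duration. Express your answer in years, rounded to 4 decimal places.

Periodic yield y = 0.0115. Discount each cash flow and weight by its year:
  t   CF        PV=CF/(1+0.0115)^t    t·PV
  1       687.50       679.6836       679.6836
  2       687.50       671.9561     1,343.9123
  3       687.50       664.3165     1,992.9495
  4       687.50       656.7637     2,627.0549
  5       687.50       649.2968     3,246.4840
  6       687.50       641.9148     3,851.4887
  7       687.50       634.6167     4,442.3169
  8       687.50       627.4016     5,019.2126
  9    25,687.50    23,175.4863   208,579.3764
  Σ                 28,401.4361   231,782.4789
Price P = Σ PV = 28,401.4361.
Macaulay duration = Σ(t·PV) / P = 231,782.4789 / 28,401.4361 = 8.16094 years.

8.1609 years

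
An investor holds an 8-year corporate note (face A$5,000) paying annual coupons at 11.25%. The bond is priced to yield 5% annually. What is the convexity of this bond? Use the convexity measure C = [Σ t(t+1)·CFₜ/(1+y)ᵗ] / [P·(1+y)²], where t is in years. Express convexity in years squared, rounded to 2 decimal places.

44.39

With y = 0.05:
  t   CF        PV=CF/(1+0.05)^t    t·PV        t(t+1)·PV
  1       562.50       535.7143       535.7143       1,071.4286
  2       562.50       510.2041     1,020.4082       3,061.2245
  3       562.50       485.9086     1,457.7259       5,830.9038
  4       562.50       462.7701     1,851.0806       9,255.4028
  5       562.50       440.7335     2,203.6673      13,222.0041
  6       562.50       419.7462     2,518.4770      17,629.3387
  7       562.50       399.7582     2,798.3077      22,386.4619
  8     5,562.50     3,764.9190    30,119.3516     271,074.1645
  Σ                  7,019.7540    42,504.7326     343,530.9289
P = 7,019.7540.
Convexity = Σ t(t+1)·PV / [P·(1+y)²] = 343,530.9289 / (7,019.7540 × 1.102500) = 44.38798.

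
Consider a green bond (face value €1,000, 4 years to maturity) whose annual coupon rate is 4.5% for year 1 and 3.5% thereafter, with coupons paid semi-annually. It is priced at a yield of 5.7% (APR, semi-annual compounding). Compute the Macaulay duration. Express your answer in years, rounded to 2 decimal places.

Periodic yield y = 0.0285. Discount each cash flow and weight by its period:
  t   CF        PV=CF/(1+0.0285)^t    t·PV
  1        22.50        21.8765        21.8765
  2        22.50        21.2703        42.5406
  3        17.50        16.0852        48.2555
  4        17.50        15.6394        62.5577
  5        17.50        15.2061        76.0303
  6        17.50        14.7847        88.7082
  7        17.50        14.3750       100.6250
  8     1,017.50       812.6435     6,501.1478
  Σ                    931.8806     6,941.7415
Price P = Σ PV = 931.8806.
Macaulay duration = Σ(t·PV) / P = 6,941.7415 / 931.8806 = 7.44917 half-year periods.
In years: 7.44917 / 2 = 3.72459 years.

3.72 years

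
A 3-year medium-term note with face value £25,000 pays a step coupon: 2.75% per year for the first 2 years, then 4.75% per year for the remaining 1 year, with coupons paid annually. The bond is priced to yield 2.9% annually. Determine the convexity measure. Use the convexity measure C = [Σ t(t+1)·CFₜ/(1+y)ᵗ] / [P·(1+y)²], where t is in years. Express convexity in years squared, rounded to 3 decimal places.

10.939

With y = 0.029:
  t   CF        PV=CF/(1+0.029)^t    t·PV        t(t+1)·PV
  1       687.50       668.1244       668.1244       1,336.2488
  2       687.50       649.2948     1,298.5897       3,895.7691
  3    26,187.50    24,035.2097    72,105.6292     288,422.5167
  Σ                 25,352.6290    74,072.3433     293,654.5345
P = 25,352.6290.
Convexity = Σ t(t+1)·PV / [P·(1+y)²] = 293,654.5345 / (25,352.6290 × 1.058841) = 10.93913.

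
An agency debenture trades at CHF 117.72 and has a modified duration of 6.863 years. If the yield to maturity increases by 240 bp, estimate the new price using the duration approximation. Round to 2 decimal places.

CHF 98.33

Duration approximation: ΔP/P ≈ -D_mod · Δy = -6.863 × (+0.024) = -0.164712.
New price ≈ 117.72 × (1 - 0.164712) = 98.33010336.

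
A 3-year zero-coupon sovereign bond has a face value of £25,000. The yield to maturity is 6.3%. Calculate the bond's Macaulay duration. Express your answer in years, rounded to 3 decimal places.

A zero-coupon bond has a single cash flow at maturity, so its Macaulay duration equals its maturity: 3 years.

3.000 years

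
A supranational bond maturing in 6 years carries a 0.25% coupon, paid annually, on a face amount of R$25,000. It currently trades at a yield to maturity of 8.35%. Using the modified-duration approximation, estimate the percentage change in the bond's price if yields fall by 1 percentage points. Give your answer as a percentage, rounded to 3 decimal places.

+5.492%

Periodic yield y = 0.0835. Modified duration first:
  t   CF        PV=CF/(1+0.0835)^t    t·PV
  1        62.50        57.6834        57.6834
  2        62.50        53.2381       106.4761
  3        62.50        49.1353       147.4058
  4        62.50        45.3486       181.3946
  5        62.50        41.8539       209.2693
  6    25,062.50    15,489.9814    92,939.8883
  Σ                 15,737.2406    93,642.1175
P = 15,737.2406; D_Mac = 5.95035 yrs; D_mod = 5.95035/(1+0.0835) = 5.49179 yrs.
ΔP/P ≈ -D_mod · Δy = -5.49179 × (-0.01) = +0.054918 = +5.4918%.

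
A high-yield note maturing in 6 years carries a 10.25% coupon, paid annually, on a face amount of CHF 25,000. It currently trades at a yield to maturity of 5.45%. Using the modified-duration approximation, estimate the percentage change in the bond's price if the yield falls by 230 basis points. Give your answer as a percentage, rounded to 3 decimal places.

Periodic yield y = 0.0545. Modified duration first:
  t   CF        PV=CF/(1+0.0545)^t    t·PV
  1     2,562.50     2,430.0616     2,430.0616
  2     2,562.50     2,304.4681     4,608.9363
  3     2,562.50     2,185.3657     6,556.0971
  4     2,562.50     2,072.4189     8,289.6755
  5     2,562.50     1,965.3095     9,826.5475
  6    27,562.50    20,046.5251   120,279.1507
  Σ                 31,004.1489   151,990.4686
P = 31,004.1489; D_Mac = 4.90226 yrs; D_mod = 4.90226/(1+0.0545) = 4.64890 yrs.
ΔP/P ≈ -D_mod · Δy = -4.64890 × (-0.023) = +0.106925 = +10.6925%.

+10.692%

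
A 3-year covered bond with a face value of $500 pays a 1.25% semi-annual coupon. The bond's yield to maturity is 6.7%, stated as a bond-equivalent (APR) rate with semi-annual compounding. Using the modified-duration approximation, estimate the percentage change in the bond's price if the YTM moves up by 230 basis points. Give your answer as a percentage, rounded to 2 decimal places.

Periodic yield y = 0.0335. Modified duration first:
  t   CF        PV=CF/(1+0.0335)^t    t·PV
  1        3.125         3.0237         3.0237
  2        3.125         2.9257         5.8514
  3        3.125         2.8309         8.4926
  4        3.125         2.7391        10.9564
  5        3.125         2.6503        13.2516
  6      503.125       412.8697     2,477.2182
  Σ                    427.0394     2,518.7939
P = 427.0394; D_Mac = 5.89827 half-year periods = 2.94914 yrs; D_mod = 2.94914/(1+0.0335) = 2.85354 yrs.
ΔP/P ≈ -D_mod · Δy = -2.85354 × (+0.023) = -0.065631 = -6.5631%.

-6.56%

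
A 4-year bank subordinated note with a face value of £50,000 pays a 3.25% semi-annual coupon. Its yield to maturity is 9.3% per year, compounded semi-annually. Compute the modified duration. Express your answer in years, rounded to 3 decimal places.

3.585 years

Periodic yield y = 0.0465. First find Macaulay duration:
  t   CF        PV=CF/(1+0.0465)^t    t·PV
  1       812.50       776.3975       776.3975
  2       812.50       741.8992     1,483.7984
  3       812.50       708.9338     2,126.8013
  4       812.50       677.4331     2,709.7326
  5       812.50       647.3322     3,236.6610
  6       812.50       618.5687     3,711.4125
  7       812.50       591.0834     4,137.5836
  8    50,812.50    35,322.9284   282,583.4276
  Σ                 40,084.5764   300,765.8144
P = 40,084.5764; Macaulay duration = 300,765.8144 / 40,084.5764 = 7.50328 half-year periods = 3.75164 years.
Modified duration = D_Mac / (1 + y) = 3.75164 / 1.0465 = 3.58494 years.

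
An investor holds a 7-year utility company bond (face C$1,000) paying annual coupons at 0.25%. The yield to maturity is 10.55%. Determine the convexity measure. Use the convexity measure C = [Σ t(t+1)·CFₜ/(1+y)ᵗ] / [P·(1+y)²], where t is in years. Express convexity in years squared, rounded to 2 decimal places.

45.14

With y = 0.1055:
  t   CF        PV=CF/(1+0.1055)^t    t·PV        t(t+1)·PV
  1         2.50         2.2614         2.2614           4.5228
  2         2.50         2.0456         4.0912          12.2737
  3         2.50         1.8504         5.5512          22.2047
  4         2.50         1.6738         6.6952          33.4761
  5         2.50         1.5141         7.5704          45.4221
  6         2.50         1.3696         8.2175          57.5224
  7     1,002.50       496.7904     3,477.5325      27,820.2597
  Σ                    507.5052     3,511.9193      27,995.6815
P = 507.5052.
Convexity = Σ t(t+1)·PV / [P·(1+y)²] = 27,995.6815 / (507.5052 × 1.222130) = 45.13704.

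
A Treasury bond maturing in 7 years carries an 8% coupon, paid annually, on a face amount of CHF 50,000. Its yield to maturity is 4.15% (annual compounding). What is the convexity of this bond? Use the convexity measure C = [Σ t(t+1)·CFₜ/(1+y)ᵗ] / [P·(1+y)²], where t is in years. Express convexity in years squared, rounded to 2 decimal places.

39.65

With y = 0.0415:
  t   CF        PV=CF/(1+0.0415)^t    t·PV        t(t+1)·PV
  1     4,000.00     3,840.6145     3,840.6145       7,681.2290
  2     4,000.00     3,687.5799     7,375.1599      22,125.4796
  3     4,000.00     3,540.6432    10,621.9297      42,487.7188
  4     4,000.00     3,399.5614    13,598.2457      67,991.2287
  5     4,000.00     3,264.1012    16,320.5062      97,923.0371
  6     4,000.00     3,134.0386    18,804.2318     131,629.6226
  7    54,000.00    40,623.6405   284,365.4832   2,274,923.8659
  Σ                 61,490.1794   354,926.1710   2,644,762.1817
P = 61,490.1794.
Convexity = Σ t(t+1)·PV / [P·(1+y)²] = 2,644,762.1817 / (61,490.1794 × 1.084722) = 39.65175.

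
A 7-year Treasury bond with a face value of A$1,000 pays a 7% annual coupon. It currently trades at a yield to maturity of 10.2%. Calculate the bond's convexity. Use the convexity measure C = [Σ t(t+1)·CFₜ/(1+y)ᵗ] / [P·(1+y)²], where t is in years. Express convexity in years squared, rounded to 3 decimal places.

With y = 0.102:
  t   CF        PV=CF/(1+0.102)^t    t·PV        t(t+1)·PV
  1        70.00        63.5209        63.5209         127.0417
  2        70.00        57.6414       115.2829         345.8487
  3        70.00        52.3062       156.9186         627.6745
  4        70.00        47.4648       189.8592         949.2960
  5        70.00        43.0715       215.3575       1,292.1452
  6        70.00        39.0849       234.5091       1,641.5638
  7     1,070.00       542.1415     3,794.9902      30,359.9214
  Σ                    845.2311     4,770.4384      35,343.4914
P = 845.2311.
Convexity = Σ t(t+1)·PV / [P·(1+y)²] = 35,343.4914 / (845.2311 × 1.214404) = 34.43268.

34.433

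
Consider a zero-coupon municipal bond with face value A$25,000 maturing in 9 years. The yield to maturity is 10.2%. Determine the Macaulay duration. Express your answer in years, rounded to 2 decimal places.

9.00 years

A zero-coupon bond has a single cash flow at maturity, so its Macaulay duration equals its maturity: 9 years.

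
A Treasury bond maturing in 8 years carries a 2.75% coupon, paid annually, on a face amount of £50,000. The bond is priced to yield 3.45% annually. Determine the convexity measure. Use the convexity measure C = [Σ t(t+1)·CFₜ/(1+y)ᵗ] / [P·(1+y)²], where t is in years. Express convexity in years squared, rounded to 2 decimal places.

59.14

With y = 0.0345:
  t   CF        PV=CF/(1+0.0345)^t    t·PV        t(t+1)·PV
  1     1,375.00     1,329.1445     1,329.1445       2,658.2890
  2     1,375.00     1,284.8183     2,569.6366       7,708.9097
  3     1,375.00     1,241.9703     3,725.9109      14,903.6437
  4     1,375.00     1,200.5513     4,802.2052      24,011.0258
  5     1,375.00     1,160.5136     5,802.5679      34,815.4071
  6     1,375.00     1,121.8111     6,730.8665      47,116.0657
  7     1,375.00     1,084.3993     7,590.7952      60,726.3614
  8    51,375.00    39,165.8787   313,327.0298   2,819,943.2686
  Σ                 47,589.0871   345,878.1566   3,011,882.9710
P = 47,589.0871.
Convexity = Σ t(t+1)·PV / [P·(1+y)²] = 3,011,882.9710 / (47,589.0871 × 1.070190) = 59.13842.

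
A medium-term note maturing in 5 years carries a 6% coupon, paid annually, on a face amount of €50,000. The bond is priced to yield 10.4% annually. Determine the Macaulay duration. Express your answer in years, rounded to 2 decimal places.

Periodic yield y = 0.104. Discount each cash flow and weight by its year:
  t   CF        PV=CF/(1+0.104)^t    t·PV
  1     3,000.00     2,717.3913     2,717.3913
  2     3,000.00     2,461.4052     4,922.8103
  3     3,000.00     2,229.5337     6,688.6010
  4     3,000.00     2,019.5051     8,078.0205
  5    53,000.00    32,316.9601   161,584.8007
  Σ                 41,744.7954   183,991.6239
Price P = Σ PV = 41,744.7954.
Macaulay duration = Σ(t·PV) / P = 183,991.6239 / 41,744.7954 = 4.40753 years.

4.41 years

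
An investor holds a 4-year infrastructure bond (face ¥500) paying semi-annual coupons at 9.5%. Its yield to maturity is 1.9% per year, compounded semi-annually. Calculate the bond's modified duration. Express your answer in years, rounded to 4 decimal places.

3.4665 years

Periodic yield y = 0.0095. First find Macaulay duration:
  t   CF        PV=CF/(1+0.0095)^t    t·PV
  1        23.75        23.5265        23.5265
  2        23.75        23.3051        46.6102
  3        23.75        23.0858        69.2574
  4        23.75        22.8685        91.4741
  5        23.75        22.6533       113.2666
  6        23.75        22.4401       134.6409
  7        23.75        22.2290       155.6028
  8       523.75       485.5942     3,884.7532
  Σ                    645.7025     4,519.1317
P = 645.7025; Macaulay duration = 4,519.1317 / 645.7025 = 6.99878 half-year periods = 3.49939 years.
Modified duration = D_Mac / (1 + y) = 3.49939 / 1.0095 = 3.46646 years.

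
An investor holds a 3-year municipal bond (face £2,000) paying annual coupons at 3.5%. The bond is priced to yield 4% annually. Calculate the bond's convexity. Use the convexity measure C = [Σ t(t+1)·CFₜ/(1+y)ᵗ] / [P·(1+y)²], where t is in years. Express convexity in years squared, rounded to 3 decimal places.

With y = 0.04:
  t   CF        PV=CF/(1+0.04)^t    t·PV        t(t+1)·PV
  1        70.00        67.3077        67.3077         134.6154
  2        70.00        64.7189       129.4379         388.3136
  3     2,070.00     1,840.2225     5,520.6674      22,082.6695
  Σ                  1,972.2491     5,717.4129      22,605.5985
P = 1,972.2491.
Convexity = Σ t(t+1)·PV / [P·(1+y)²] = 22,605.5985 / (1,972.2491 × 1.081600) = 10.59711.

10.597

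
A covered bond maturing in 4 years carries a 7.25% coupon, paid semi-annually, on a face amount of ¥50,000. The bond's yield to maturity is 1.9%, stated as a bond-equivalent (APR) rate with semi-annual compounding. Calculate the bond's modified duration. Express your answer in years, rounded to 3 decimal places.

3.557 years

Periodic yield y = 0.0095. First find Macaulay duration:
  t   CF        PV=CF/(1+0.0095)^t    t·PV
  1     1,812.50     1,795.4433     1,795.4433
  2     1,812.50     1,778.5471     3,557.0942
  3     1,812.50     1,761.8099     5,285.4297
  4     1,812.50     1,745.2302     6,980.9208
  5     1,812.50     1,728.8065     8,644.0327
  6     1,812.50     1,712.5374    10,275.2247
  7     1,812.50     1,696.4214    11,874.9501
  8    51,812.50    48,037.8942   384,303.1539
  Σ                 60,256.6902   432,716.2494
P = 60,256.6902; Macaulay duration = 432,716.2494 / 60,256.6902 = 7.18122 half-year periods = 3.59061 years.
Modified duration = D_Mac / (1 + y) = 3.59061 / 1.0095 = 3.55682 years.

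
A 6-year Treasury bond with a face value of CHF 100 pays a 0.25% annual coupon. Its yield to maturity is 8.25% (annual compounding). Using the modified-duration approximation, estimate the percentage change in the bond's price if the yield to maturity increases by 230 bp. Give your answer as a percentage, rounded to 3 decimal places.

-12.643%

Periodic yield y = 0.0825. Modified duration first:
  t   CF        PV=CF/(1+0.0825)^t    t·PV
  1         0.25         0.2309         0.2309
  2         0.25         0.2133         0.4267
  3         0.25         0.1971         0.5913
  4         0.25         0.1821         0.7283
  5         0.25         0.1682         0.8410
  6       100.25        62.3041       373.8249
  Σ                     63.2958       376.6430
P = 63.2958; D_Mac = 5.95052 yrs; D_mod = 5.95052/(1+0.0825) = 5.49702 yrs.
ΔP/P ≈ -D_mod · Δy = -5.49702 × (+0.023) = -0.126431 = -12.6431%.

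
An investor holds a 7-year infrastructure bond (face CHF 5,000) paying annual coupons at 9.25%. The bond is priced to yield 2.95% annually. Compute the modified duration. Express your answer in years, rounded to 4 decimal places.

5.5450 years

Periodic yield y = 0.0295. First find Macaulay duration:
  t   CF        PV=CF/(1+0.0295)^t    t·PV
  1       462.50       449.2472       449.2472
  2       462.50       436.3742       872.7483
  3       462.50       423.8700     1,271.6100
  4       462.50       411.7241     1,646.8966
  5       462.50       399.9263     1,999.6316
  6       462.50       388.4666     2,330.7993
  7     5,462.50     4,456.6342    31,196.4397
  Σ                  6,966.2426    39,767.3728
P = 6,966.2426; Macaulay duration = 39,767.3728 / 6,966.2426 = 5.70858 years.
Modified duration = D_Mac / (1 + y) = 5.70858 / 1.0295 = 5.54501 years.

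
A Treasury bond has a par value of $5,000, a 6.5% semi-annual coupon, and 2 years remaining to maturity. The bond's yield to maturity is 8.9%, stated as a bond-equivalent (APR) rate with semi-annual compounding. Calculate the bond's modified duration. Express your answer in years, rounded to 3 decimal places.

Periodic yield y = 0.0445. First find Macaulay duration:
  t   CF        PV=CF/(1+0.0445)^t    t·PV
  1       162.50       155.5768       155.5768
  2       162.50       148.9486       297.8972
  3       162.50       142.6028       427.8084
  4     5,162.50     4,337.3682    17,349.4727
  Σ                  4,784.4964    18,230.7551
P = 4,784.4964; Macaulay duration = 18,230.7551 / 4,784.4964 = 3.81038 half-year periods = 1.90519 years.
Modified duration = D_Mac / (1 + y) = 1.90519 / 1.0445 = 1.82402 years.

1.824 years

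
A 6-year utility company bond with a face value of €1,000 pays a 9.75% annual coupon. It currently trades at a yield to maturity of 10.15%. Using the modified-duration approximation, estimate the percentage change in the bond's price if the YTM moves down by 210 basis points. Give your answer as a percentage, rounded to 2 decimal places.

+9.16%

Periodic yield y = 0.1015. Modified duration first:
  t   CF        PV=CF/(1+0.1015)^t    t·PV
  1        97.50        88.5157        88.5157
  2        97.50        80.3592       160.7184
  3        97.50        72.9543       218.8630
  4        97.50        66.2318       264.9272
  5        97.50        60.1287       300.6437
  6     1,097.50       614.4655     3,686.7931
  Σ                    982.6553     4,720.4611
P = 982.6553; D_Mac = 4.80378 yrs; D_mod = 4.80378/(1+0.1015) = 4.36113 yrs.
ΔP/P ≈ -D_mod · Δy = -4.36113 × (-0.021) = +0.091584 = +9.1584%.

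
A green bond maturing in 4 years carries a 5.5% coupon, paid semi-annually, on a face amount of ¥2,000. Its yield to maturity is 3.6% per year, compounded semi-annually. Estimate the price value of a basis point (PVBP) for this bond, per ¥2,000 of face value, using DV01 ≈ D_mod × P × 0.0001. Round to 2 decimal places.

¥0.77

Periodic yield y = 0.018.
  t   CF        PV=CF/(1+0.018)^t    t·PV
  1        55.00        54.0275        54.0275
  2        55.00        53.0722       106.1444
  3        55.00        52.1338       156.4014
  4        55.00        51.2120       204.8479
  5        55.00        50.3065       251.5323
  6        55.00        49.4170       296.5018
  7        55.00        48.5432       339.8023
  8     2,055.00     1,781.6796    14,253.4366
  Σ                  2,140.3917    15,662.6942
P = 2,140.3917; D_Mac = 7.31768 half-year periods = 3.65884 yrs; D_mod = 3.59414 yrs.
DV01 ≈ 3.59414 × 2,140.3917 × 0.0001 = 0.769288.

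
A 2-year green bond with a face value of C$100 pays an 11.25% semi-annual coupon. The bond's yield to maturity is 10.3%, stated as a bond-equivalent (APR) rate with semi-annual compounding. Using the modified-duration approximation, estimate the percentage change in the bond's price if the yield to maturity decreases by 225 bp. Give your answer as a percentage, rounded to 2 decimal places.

Periodic yield y = 0.0515. Modified duration first:
  t   CF        PV=CF/(1+0.0515)^t    t·PV
  1        5.625         5.3495         5.3495
  2        5.625         5.0875        10.1750
  3        5.625         4.8383        14.5150
  4      105.625        86.4032       345.6126
  Σ                    101.6785       375.6521
P = 101.6785; D_Mac = 3.69451 half-year periods = 1.84725 yrs; D_mod = 1.84725/(1+0.0515) = 1.75678 yrs.
ΔP/P ≈ -D_mod · Δy = -1.75678 × (-0.0225) = +0.039528 = +3.9528%.

+3.95%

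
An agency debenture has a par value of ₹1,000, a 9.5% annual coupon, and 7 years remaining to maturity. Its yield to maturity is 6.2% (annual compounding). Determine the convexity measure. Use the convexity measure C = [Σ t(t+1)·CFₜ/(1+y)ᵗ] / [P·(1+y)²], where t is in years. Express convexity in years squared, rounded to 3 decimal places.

36.178

With y = 0.062:
  t   CF        PV=CF/(1+0.062)^t    t·PV        t(t+1)·PV
  1        95.00        89.4539        89.4539         178.9077
  2        95.00        84.2315       168.4630         505.3890
  3        95.00        79.3140       237.9421         951.7684
  4        95.00        74.6837       298.7346       1,493.6730
  5        95.00        70.3236       351.6179       2,109.7076
  6        95.00        66.2181       397.3084       2,781.1589
  7     1,095.00       718.6915     5,030.8404      40,246.7234
  Σ                  1,182.9162     6,574.3604      48,267.3281
P = 1,182.9162.
Convexity = Σ t(t+1)·PV / [P·(1+y)²] = 48,267.3281 / (1,182.9162 × 1.127844) = 36.17847.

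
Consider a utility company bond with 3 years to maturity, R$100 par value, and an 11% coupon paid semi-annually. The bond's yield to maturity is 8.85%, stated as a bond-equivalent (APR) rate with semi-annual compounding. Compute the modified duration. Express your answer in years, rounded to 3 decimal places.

2.534 years

Periodic yield y = 0.04425. First find Macaulay duration:
  t   CF        PV=CF/(1+0.04425)^t    t·PV
  1         5.50         5.2669         5.2669
  2         5.50         5.0438        10.0875
  3         5.50         4.8300        14.4901
  4         5.50         4.6254        18.5014
  5         5.50         4.4294        22.1468
  6       105.50        81.3627       488.1764
  Σ                    105.5582       558.6691
P = 105.5582; Macaulay duration = 558.6691 / 105.5582 = 5.29252 half-year periods = 2.64626 years.
Modified duration = D_Mac / (1 + y) = 2.64626 / 1.04425 = 2.53413 years.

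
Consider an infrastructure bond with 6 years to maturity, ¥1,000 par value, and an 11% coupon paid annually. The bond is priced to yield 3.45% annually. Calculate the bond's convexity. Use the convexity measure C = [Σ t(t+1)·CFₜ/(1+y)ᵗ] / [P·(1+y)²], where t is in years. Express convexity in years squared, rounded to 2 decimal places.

29.81

With y = 0.0345:
  t   CF        PV=CF/(1+0.0345)^t    t·PV        t(t+1)·PV
  1       110.00       106.3316       106.3316         212.6631
  2       110.00       102.7855       205.5709         616.7128
  3       110.00        99.3576       298.0729       1,192.2915
  4       110.00        96.0441       384.1764       1,920.8821
  5       110.00        92.8411       464.2054       2,785.2326
  6     1,110.00       905.6075     5,433.6450      38,035.5148
  Σ                  1,402.9673     6,892.0022      44,763.2969
P = 1,402.9673.
Convexity = Σ t(t+1)·PV / [P·(1+y)²] = 44,763.2969 / (1,402.9673 × 1.070190) = 29.81354.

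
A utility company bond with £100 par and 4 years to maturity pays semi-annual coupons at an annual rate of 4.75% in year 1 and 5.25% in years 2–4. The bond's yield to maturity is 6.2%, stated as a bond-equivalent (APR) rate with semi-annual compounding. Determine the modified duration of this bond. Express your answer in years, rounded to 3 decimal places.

Periodic yield y = 0.031. First find Macaulay duration:
  t   CF        PV=CF/(1+0.031)^t    t·PV
  1        2.375         2.3036         2.3036
  2        2.375         2.2343         4.4686
  3        2.625         2.3953         7.1858
  4        2.625         2.3232         9.2930
  5        2.625         2.2534        11.2669
  6        2.625         2.1856        13.1138
  7        2.625         2.1199        14.8394
  8      102.625        80.3866       643.0931
  Σ                     96.2020       705.5642
P = 96.2020; Macaulay duration = 705.5642 / 96.2020 = 7.33420 half-year periods = 3.66710 years.
Modified duration = D_Mac / (1 + y) = 3.66710 / 1.031 = 3.55684 years.

3.557 years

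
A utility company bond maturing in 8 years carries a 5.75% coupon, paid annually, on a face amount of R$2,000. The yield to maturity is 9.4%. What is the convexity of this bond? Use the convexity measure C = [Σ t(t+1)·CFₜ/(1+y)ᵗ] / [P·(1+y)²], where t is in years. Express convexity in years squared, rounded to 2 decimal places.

With y = 0.094:
  t   CF        PV=CF/(1+0.094)^t    t·PV        t(t+1)·PV
  1       115.00       105.1188       105.1188         210.2377
  2       115.00        96.0867       192.1734         576.5201
  3       115.00        87.8306       263.4918       1,053.9673
  4       115.00        80.2839       321.1357       1,605.6783
  5       115.00        73.3857       366.9283       2,201.5699
  6       115.00        67.0801       402.4808       2,817.3655
  7       115.00        61.3164       429.2147       3,433.7179
  8     2,115.00     1,030.7938     8,246.3504      74,217.1533
  Σ                  1,601.8960    10,326.8939      86,116.2100
P = 1,601.8960.
Convexity = Σ t(t+1)·PV / [P·(1+y)²] = 86,116.2100 / (1,601.8960 × 1.196836) = 44.91754.

44.92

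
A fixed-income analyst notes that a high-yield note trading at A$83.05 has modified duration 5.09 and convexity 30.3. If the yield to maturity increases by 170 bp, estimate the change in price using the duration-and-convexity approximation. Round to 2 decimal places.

Duration effect: -D_mod·Δy = -5.09 × (+0.017) = -0.086530
Convexity effect: ½·C·(Δy)² = 0.5 × 30.3 × (0.017)² = +0.00437835
ΔP/P ≈ -0.086530 + 0.00437835 = -0.08215165
ΔP ≈ 83.05 × (-0.08215165) = -6.8226945325.

-A$6.82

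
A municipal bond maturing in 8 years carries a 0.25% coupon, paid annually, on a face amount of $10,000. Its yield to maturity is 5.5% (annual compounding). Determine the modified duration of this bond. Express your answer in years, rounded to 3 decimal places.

7.498 years

Periodic yield y = 0.055. First find Macaulay duration:
  t   CF        PV=CF/(1+0.055)^t    t·PV
  1        25.00        23.6967        23.6967
  2        25.00        22.4613        44.9226
  3        25.00        21.2903        63.8710
  4        25.00        20.1804        80.7217
  5        25.00        19.1284        95.6418
  6        25.00        18.1311       108.7869
  7        25.00        17.1859       120.3014
  8    10,025.00     6,532.2787    52,258.2294
  Σ                  6,674.3529    52,796.1715
P = 6,674.3529; Macaulay duration = 52,796.1715 / 6,674.3529 = 7.91031 years.
Modified duration = D_Mac / (1 + y) = 7.91031 / 1.055 = 7.49792 years.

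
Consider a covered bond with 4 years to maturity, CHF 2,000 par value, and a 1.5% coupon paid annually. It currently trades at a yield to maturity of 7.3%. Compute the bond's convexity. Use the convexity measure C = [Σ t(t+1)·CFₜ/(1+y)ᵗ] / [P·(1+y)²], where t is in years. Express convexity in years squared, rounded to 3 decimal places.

With y = 0.073:
  t   CF        PV=CF/(1+0.073)^t    t·PV        t(t+1)·PV
  1        30.00        27.9590        27.9590          55.9180
  2        30.00        26.0568        52.1137         156.3411
  3        30.00        24.2841        72.8523         291.4093
  4     2,030.00     1,531.4300     6,125.7200      30,628.6000
  Σ                  1,609.7299     6,278.6450      31,132.2683
P = 1,609.7299.
Convexity = Σ t(t+1)·PV / [P·(1+y)²] = 31,132.2683 / (1,609.7299 × 1.151329) = 16.79803.

16.798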